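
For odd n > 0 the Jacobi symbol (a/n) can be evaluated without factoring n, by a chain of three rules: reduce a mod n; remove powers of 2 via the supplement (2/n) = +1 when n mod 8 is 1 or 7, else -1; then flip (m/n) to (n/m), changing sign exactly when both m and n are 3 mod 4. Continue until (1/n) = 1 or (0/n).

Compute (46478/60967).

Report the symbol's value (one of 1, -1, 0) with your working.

factor out 2^1: 46478 = 2^1·23239; with 60967 mod 8 = 7, (2/60967) = +1; sign now +1; continue with (23239/60967)
flip (23239/60967) -> (60967/23239): both odd, 23239 mod 4 = 3, 60967 mod 4 = 3, so the flip contributes -1; sign now -1
(60967/23239): 60967 mod 23239 = 14489, so (60967/23239) = (14489/23239)
flip (14489/23239) -> (23239/14489): both odd, 14489 mod 4 = 1, 23239 mod 4 = 3, so the flip contributes +1; sign now -1
(23239/14489): 23239 mod 14489 = 8750, so (23239/14489) = (8750/14489)
factor out 2^1: 8750 = 2^1·4375; with 14489 mod 8 = 1, (2/14489) = +1; sign now -1; continue with (4375/14489)
flip (4375/14489) -> (14489/4375): both odd, 4375 mod 4 = 3, 14489 mod 4 = 1, so the flip contributes +1; sign now -1
(14489/4375): 14489 mod 4375 = 1364, so (14489/4375) = (1364/4375)
factor out 2^2: 1364 = 2^2·341; with 4375 mod 8 = 7, (2/4375) = +1; sign now -1; continue with (341/4375)
flip (341/4375) -> (4375/341): both odd, 341 mod 4 = 1, 4375 mod 4 = 3, so the flip contributes +1; sign now -1
(4375/341): 4375 mod 341 = 283, so (4375/341) = (283/341)
flip (283/341) -> (341/283): both odd, 283 mod 4 = 3, 341 mod 4 = 1, so the flip contributes +1; sign now -1
(341/283): 341 mod 283 = 58, so (341/283) = (58/283)
factor out 2^1: 58 = 2^1·29; with 283 mod 8 = 3, (2/283) = -1; sign now +1; continue with (29/283)
flip (29/283) -> (283/29): both odd, 29 mod 4 = 1, 283 mod 4 = 3, so the flip contributes +1; sign now +1
(283/29): 283 mod 29 = 22, so (283/29) = (22/29)
factor out 2^1: 22 = 2^1·11; with 29 mod 8 = 5, (2/29) = -1; sign now -1; continue with (11/29)
flip (11/29) -> (29/11): both odd, 11 mod 4 = 3, 29 mod 4 = 1, so the flip contributes +1; sign now -1
(29/11): 29 mod 11 = 7, so (29/11) = (7/11)
flip (7/11) -> (11/7): both odd, 7 mod 4 = 3, 11 mod 4 = 3, so the flip contributes -1; sign now +1
(11/7): 11 mod 7 = 4, so (11/7) = (4/7)
factor out 2^2: 4 = 2^2·1; with 7 mod 8 = 7, (2/7) = +1; sign now +1; continue with (1/7)
reached (1/7) = 1, so the symbol is +1

1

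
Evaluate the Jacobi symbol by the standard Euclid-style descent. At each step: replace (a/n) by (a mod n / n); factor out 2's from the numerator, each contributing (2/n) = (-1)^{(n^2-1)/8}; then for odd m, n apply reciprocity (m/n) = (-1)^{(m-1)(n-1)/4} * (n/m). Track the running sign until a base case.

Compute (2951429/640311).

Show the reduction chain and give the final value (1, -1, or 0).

-1

(2951429/640311) = (390185/640311)   [reduce mod 640311]
reciprocity: (390185/640311) = +1·(640311/390185) since 390185 mod 4 = 1, 640311 mod 4 = 3; sign now +1
(640311/390185) = (250126/390185)   [reduce mod 390185]
250126 = 2^1·125063; (2/390185) = +1 since 390185 mod 8 = 1, so (250126/390185) = (+1)^1·(125063/390185); sign now +1
reciprocity: (125063/390185) = +1·(390185/125063) since 125063 mod 4 = 3, 390185 mod 4 = 1; sign now +1
(390185/125063) = (14996/125063)   [reduce mod 125063]
14996 = 2^2·3749; (2/125063) = +1 since 125063 mod 8 = 7, so (14996/125063) = (+1)^2·(3749/125063); sign now +1
reciprocity: (3749/125063) = +1·(125063/3749) since 3749 mod 4 = 1, 125063 mod 4 = 3; sign now +1
(125063/3749) = (1346/3749)   [reduce mod 3749]
1346 = 2^1·673; (2/3749) = -1 since 3749 mod 8 = 5, so (1346/3749) = (-1)^1·(673/3749); sign now -1
reciprocity: (673/3749) = +1·(3749/673) since 673 mod 4 = 1, 3749 mod 4 = 1; sign now -1
(3749/673) = (384/673)   [reduce mod 673]
384 = 2^7·3; (2/673) = +1 since 673 mod 8 = 1, so (384/673) = (+1)^7·(3/673); sign now -1
reciprocity: (3/673) = +1·(673/3) since 3 mod 4 = 3, 673 mod 4 = 1; sign now -1
(673/3) = (1/3)   [reduce mod 3]
(1/3) = 1; final value = sign = -1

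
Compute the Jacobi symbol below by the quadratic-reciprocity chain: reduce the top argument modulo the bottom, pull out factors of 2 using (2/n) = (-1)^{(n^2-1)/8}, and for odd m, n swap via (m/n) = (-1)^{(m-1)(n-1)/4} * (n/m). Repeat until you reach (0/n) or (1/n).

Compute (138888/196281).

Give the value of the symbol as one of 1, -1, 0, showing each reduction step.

0

factor out 2^3: 138888 = 2^3·17361; with 196281 mod 8 = 1, (2/196281) = +1; sign now +1; continue with (17361/196281)
flip (17361/196281) -> (196281/17361): both odd, 17361 mod 4 = 1, 196281 mod 4 = 1, so the flip contributes +1; sign now +1
(196281/17361): 196281 mod 17361 = 5310, so (196281/17361) = (5310/17361)
factor out 2^1: 5310 = 2^1·2655; with 17361 mod 8 = 1, (2/17361) = +1; sign now +1; continue with (2655/17361)
flip (2655/17361) -> (17361/2655): both odd, 2655 mod 4 = 3, 17361 mod 4 = 1, so the flip contributes +1; sign now +1
(17361/2655): 17361 mod 2655 = 1431, so (17361/2655) = (1431/2655)
flip (1431/2655) -> (2655/1431): both odd, 1431 mod 4 = 3, 2655 mod 4 = 3, so the flip contributes -1; sign now -1
(2655/1431): 2655 mod 1431 = 1224, so (2655/1431) = (1224/1431)
factor out 2^3: 1224 = 2^3·153; with 1431 mod 8 = 7, (2/1431) = +1; sign now -1; continue with (153/1431)
flip (153/1431) -> (1431/153): both odd, 153 mod 4 = 1, 1431 mod 4 = 3, so the flip contributes +1; sign now -1
(1431/153): 1431 mod 153 = 54, so (1431/153) = (54/153)
factor out 2^1: 54 = 2^1·27; with 153 mod 8 = 1, (2/153) = +1; sign now -1; continue with (27/153)
flip (27/153) -> (153/27): both odd, 27 mod 4 = 3, 153 mod 4 = 1, so the flip contributes +1; sign now -1
(153/27): 153 mod 27 = 18, so (153/27) = (18/27)
factor out 2^1: 18 = 2^1·9; with 27 mod 8 = 3, (2/27) = -1; sign now +1; continue with (9/27)
flip (9/27) -> (27/9): both odd, 9 mod 4 = 1, 27 mod 4 = 3, so the flip contributes +1; sign now +1
(27/9): 27 mod 9 = 0, so (27/9) = (0/9)
reached (0/9); gcd(a, n) > 1, so (0/9) = 0 and the symbol is 0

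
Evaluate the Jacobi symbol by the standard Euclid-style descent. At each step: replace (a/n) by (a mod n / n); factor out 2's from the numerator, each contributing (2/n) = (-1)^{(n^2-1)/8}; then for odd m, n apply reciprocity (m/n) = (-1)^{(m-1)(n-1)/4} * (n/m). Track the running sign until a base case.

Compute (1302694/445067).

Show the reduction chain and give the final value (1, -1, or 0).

-1

(1302694/445067) = (412560/445067)   [reduce mod 445067]
412560 = 2^4·25785; (2/445067) = -1 since 445067 mod 8 = 3, so (412560/445067) = (-1)^4·(25785/445067); sign now +1
reciprocity: (25785/445067) = +1·(445067/25785) since 25785 mod 4 = 1, 445067 mod 4 = 3; sign now +1
(445067/25785) = (6722/25785)   [reduce mod 25785]
6722 = 2^1·3361; (2/25785) = +1 since 25785 mod 8 = 1, so (6722/25785) = (+1)^1·(3361/25785); sign now +1
reciprocity: (3361/25785) = +1·(25785/3361) since 3361 mod 4 = 1, 25785 mod 4 = 1; sign now +1
(25785/3361) = (2258/3361)   [reduce mod 3361]
2258 = 2^1·1129; (2/3361) = +1 since 3361 mod 8 = 1, so (2258/3361) = (+1)^1·(1129/3361); sign now +1
reciprocity: (1129/3361) = +1·(3361/1129) since 1129 mod 4 = 1, 3361 mod 4 = 1; sign now +1
(3361/1129) = (1103/1129)   [reduce mod 1129]
reciprocity: (1103/1129) = +1·(1129/1103) since 1103 mod 4 = 3, 1129 mod 4 = 1; sign now +1
(1129/1103) = (26/1103)   [reduce mod 1103]
26 = 2^1·13; (2/1103) = +1 since 1103 mod 8 = 7, so (26/1103) = (+1)^1·(13/1103); sign now +1
reciprocity: (13/1103) = +1·(1103/13) since 13 mod 4 = 1, 1103 mod 4 = 3; sign now +1
(1103/13) = (11/13)   [reduce mod 13]
reciprocity: (11/13) = +1·(13/11) since 11 mod 4 = 3, 13 mod 4 = 1; sign now +1
(13/11) = (2/11)   [reduce mod 11]
2 = 2^1·1; (2/11) = -1 since 11 mod 8 = 3, so (2/11) = (-1)^1·(1/11); sign now -1
(1/11) = 1; final value = sign = -1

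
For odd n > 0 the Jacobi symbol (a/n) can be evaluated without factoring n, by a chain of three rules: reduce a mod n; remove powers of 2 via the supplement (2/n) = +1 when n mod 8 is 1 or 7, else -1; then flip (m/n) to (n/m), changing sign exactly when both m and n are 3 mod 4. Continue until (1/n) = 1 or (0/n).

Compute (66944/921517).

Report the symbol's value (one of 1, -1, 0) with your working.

66944 = 2^7·523; (2/921517) = -1 since 921517 mod 8 = 5, so (66944/921517) = (-1)^7·(523/921517); sign now -1
reciprocity: (523/921517) = +1·(921517/523) since 523 mod 4 = 3, 921517 mod 4 = 1; sign now -1
(921517/523) = (514/523)   [reduce mod 523]
514 = 2^1·257; (2/523) = -1 since 523 mod 8 = 3, so (514/523) = (-1)^1·(257/523); sign now +1
reciprocity: (257/523) = +1·(523/257) since 257 mod 4 = 1, 523 mod 4 = 3; sign now +1
(523/257) = (9/257)   [reduce mod 257]
reciprocity: (9/257) = +1·(257/9) since 9 mod 4 = 1, 257 mod 4 = 1; sign now +1
(257/9) = (5/9)   [reduce mod 9]
reciprocity: (5/9) = +1·(9/5) since 5 mod 4 = 1, 9 mod 4 = 1; sign now +1
(9/5) = (4/5)   [reduce mod 5]
4 = 2^2·1; (2/5) = -1 since 5 mod 8 = 5, so (4/5) = (-1)^2·(1/5); sign now +1
(1/5) = 1; final value = sign = +1

1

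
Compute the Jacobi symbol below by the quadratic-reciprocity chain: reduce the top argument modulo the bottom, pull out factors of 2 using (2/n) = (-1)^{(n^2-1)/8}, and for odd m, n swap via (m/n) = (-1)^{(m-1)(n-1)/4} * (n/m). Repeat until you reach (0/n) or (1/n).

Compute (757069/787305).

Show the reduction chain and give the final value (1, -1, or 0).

-1

reciprocity: (757069/787305) = +1·(787305/757069) since 757069 mod 4 = 1, 787305 mod 4 = 1; sign now +1
(787305/757069) = (30236/757069)   [reduce mod 757069]
30236 = 2^2·7559; (2/757069) = -1 since 757069 mod 8 = 5, so (30236/757069) = (-1)^2·(7559/757069); sign now +1
reciprocity: (7559/757069) = +1·(757069/7559) since 7559 mod 4 = 3, 757069 mod 4 = 1; sign now +1
(757069/7559) = (1169/7559)   [reduce mod 7559]
reciprocity: (1169/7559) = +1·(7559/1169) since 1169 mod 4 = 1, 7559 mod 4 = 3; sign now +1
(7559/1169) = (545/1169)   [reduce mod 1169]
reciprocity: (545/1169) = +1·(1169/545) since 545 mod 4 = 1, 1169 mod 4 = 1; sign now +1
(1169/545) = (79/545)   [reduce mod 545]
reciprocity: (79/545) = +1·(545/79) since 79 mod 4 = 3, 545 mod 4 = 1; sign now +1
(545/79) = (71/79)   [reduce mod 79]
reciprocity: (71/79) = -1·(79/71) since 71 mod 4 = 3, 79 mod 4 = 3; sign now -1
(79/71) = (8/71)   [reduce mod 71]
8 = 2^3·1; (2/71) = +1 since 71 mod 8 = 7, so (8/71) = (+1)^3·(1/71); sign now -1
(1/71) = 1; final value = sign = -1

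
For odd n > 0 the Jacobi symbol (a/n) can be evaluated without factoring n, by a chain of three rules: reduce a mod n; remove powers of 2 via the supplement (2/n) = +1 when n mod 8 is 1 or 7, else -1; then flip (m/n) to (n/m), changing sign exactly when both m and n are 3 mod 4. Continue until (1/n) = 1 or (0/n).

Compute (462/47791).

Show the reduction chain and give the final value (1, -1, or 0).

1

462 = 2^1·231; (2/47791) = +1 since 47791 mod 8 = 7, so (462/47791) = (+1)^1·(231/47791); sign now +1
reciprocity: (231/47791) = -1·(47791/231) since 231 mod 4 = 3, 47791 mod 4 = 3; sign now -1
(47791/231) = (205/231)   [reduce mod 231]
reciprocity: (205/231) = +1·(231/205) since 205 mod 4 = 1, 231 mod 4 = 3; sign now -1
(231/205) = (26/205)   [reduce mod 205]
26 = 2^1·13; (2/205) = -1 since 205 mod 8 = 5, so (26/205) = (-1)^1·(13/205); sign now +1
reciprocity: (13/205) = +1·(205/13) since 13 mod 4 = 1, 205 mod 4 = 1; sign now +1
(205/13) = (10/13)   [reduce mod 13]
10 = 2^1·5; (2/13) = -1 since 13 mod 8 = 5, so (10/13) = (-1)^1·(5/13); sign now -1
reciprocity: (5/13) = +1·(13/5) since 5 mod 4 = 1, 13 mod 4 = 1; sign now -1
(13/5) = (3/5)   [reduce mod 5]
reciprocity: (3/5) = +1·(5/3) since 3 mod 4 = 3, 5 mod 4 = 1; sign now -1
(5/3) = (2/3)   [reduce mod 3]
2 = 2^1·1; (2/3) = -1 since 3 mod 8 = 3, so (2/3) = (-1)^1·(1/3); sign now +1
(1/3) = 1; final value = sign = +1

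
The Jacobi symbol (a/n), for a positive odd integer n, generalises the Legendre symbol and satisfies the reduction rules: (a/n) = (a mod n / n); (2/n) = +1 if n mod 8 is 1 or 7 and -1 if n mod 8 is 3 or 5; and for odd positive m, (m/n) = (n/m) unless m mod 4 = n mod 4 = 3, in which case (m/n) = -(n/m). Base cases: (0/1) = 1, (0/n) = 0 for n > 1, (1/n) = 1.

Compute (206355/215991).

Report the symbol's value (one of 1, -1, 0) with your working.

0

reciprocity: (206355/215991) = -1·(215991/206355) since 206355 mod 4 = 3, 215991 mod 4 = 3; sign now -1
(215991/206355) = (9636/206355)   [reduce mod 206355]
9636 = 2^2·2409; (2/206355) = -1 since 206355 mod 8 = 3, so (9636/206355) = (-1)^2·(2409/206355); sign now -1
reciprocity: (2409/206355) = +1·(206355/2409) since 2409 mod 4 = 1, 206355 mod 4 = 3; sign now -1
(206355/2409) = (1590/2409)   [reduce mod 2409]
1590 = 2^1·795; (2/2409) = +1 since 2409 mod 8 = 1, so (1590/2409) = (+1)^1·(795/2409); sign now -1
reciprocity: (795/2409) = +1·(2409/795) since 795 mod 4 = 3, 2409 mod 4 = 1; sign now -1
(2409/795) = (24/795)   [reduce mod 795]
24 = 2^3·3; (2/795) = -1 since 795 mod 8 = 3, so (24/795) = (-1)^3·(3/795); sign now +1
reciprocity: (3/795) = -1·(795/3) since 3 mod 4 = 3, 795 mod 4 = 3; sign now -1
(795/3) = (0/3)   [reduce mod 3]
(0/3) = 0   [gcd(a, n) > 1]; final value = 0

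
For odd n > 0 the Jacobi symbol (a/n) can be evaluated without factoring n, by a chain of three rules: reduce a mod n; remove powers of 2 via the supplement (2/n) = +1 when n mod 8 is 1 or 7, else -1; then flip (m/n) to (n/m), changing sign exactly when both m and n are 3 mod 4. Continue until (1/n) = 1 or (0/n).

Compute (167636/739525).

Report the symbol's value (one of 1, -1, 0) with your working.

1

factor out 2^2: 167636 = 2^2·41909; with 739525 mod 8 = 5, (2/739525) = -1; sign now +1; continue with (41909/739525)
flip (41909/739525) -> (739525/41909): both odd, 41909 mod 4 = 1, 739525 mod 4 = 1, so the flip contributes +1; sign now +1
(739525/41909): 739525 mod 41909 = 27072, so (739525/41909) = (27072/41909)
factor out 2^6: 27072 = 2^6·423; with 41909 mod 8 = 5, (2/41909) = -1; sign now +1; continue with (423/41909)
flip (423/41909) -> (41909/423): both odd, 423 mod 4 = 3, 41909 mod 4 = 1, so the flip contributes +1; sign now +1
(41909/423): 41909 mod 423 = 32, so (41909/423) = (32/423)
factor out 2^5: 32 = 2^5·1; with 423 mod 8 = 7, (2/423) = +1; sign now +1; continue with (1/423)
reached (1/423) = 1, so the symbol is +1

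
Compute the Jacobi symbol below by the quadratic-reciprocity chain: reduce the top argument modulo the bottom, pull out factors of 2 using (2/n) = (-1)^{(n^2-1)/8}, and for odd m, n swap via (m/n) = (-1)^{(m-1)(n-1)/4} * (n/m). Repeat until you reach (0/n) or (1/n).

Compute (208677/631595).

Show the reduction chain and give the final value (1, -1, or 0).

reciprocity: (208677/631595) = +1·(631595/208677) since 208677 mod 4 = 1, 631595 mod 4 = 3; sign now +1
(631595/208677) = (5564/208677)   [reduce mod 208677]
5564 = 2^2·1391; (2/208677) = -1 since 208677 mod 8 = 5, so (5564/208677) = (-1)^2·(1391/208677); sign now +1
reciprocity: (1391/208677) = +1·(208677/1391) since 1391 mod 4 = 3, 208677 mod 4 = 1; sign now +1
(208677/1391) = (27/1391)   [reduce mod 1391]
reciprocity: (27/1391) = -1·(1391/27) since 27 mod 4 = 3, 1391 mod 4 = 3; sign now -1
(1391/27) = (14/27)   [reduce mod 27]
14 = 2^1·7; (2/27) = -1 since 27 mod 8 = 3, so (14/27) = (-1)^1·(7/27); sign now +1
reciprocity: (7/27) = -1·(27/7) since 7 mod 4 = 3, 27 mod 4 = 3; sign now -1
(27/7) = (6/7)   [reduce mod 7]
6 = 2^1·3; (2/7) = +1 since 7 mod 8 = 7, so (6/7) = (+1)^1·(3/7); sign now -1
reciprocity: (3/7) = -1·(7/3) since 3 mod 4 = 3, 7 mod 4 = 3; sign now +1
(7/3) = (1/3)   [reduce mod 3]
(1/3) = 1; final value = sign = +1

1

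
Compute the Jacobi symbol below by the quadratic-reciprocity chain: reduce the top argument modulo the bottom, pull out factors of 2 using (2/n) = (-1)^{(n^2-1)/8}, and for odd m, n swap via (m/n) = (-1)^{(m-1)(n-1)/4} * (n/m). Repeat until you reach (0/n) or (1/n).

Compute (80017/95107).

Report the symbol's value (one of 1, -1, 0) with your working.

1

reciprocity: (80017/95107) = +1·(95107/80017) since 80017 mod 4 = 1, 95107 mod 4 = 3; sign now +1
(95107/80017) = (15090/80017)   [reduce mod 80017]
15090 = 2^1·7545; (2/80017) = +1 since 80017 mod 8 = 1, so (15090/80017) = (+1)^1·(7545/80017); sign now +1
reciprocity: (7545/80017) = +1·(80017/7545) since 7545 mod 4 = 1, 80017 mod 4 = 1; sign now +1
(80017/7545) = (4567/7545)   [reduce mod 7545]
reciprocity: (4567/7545) = +1·(7545/4567) since 4567 mod 4 = 3, 7545 mod 4 = 1; sign now +1
(7545/4567) = (2978/4567)   [reduce mod 4567]
2978 = 2^1·1489; (2/4567) = +1 since 4567 mod 8 = 7, so (2978/4567) = (+1)^1·(1489/4567); sign now +1
reciprocity: (1489/4567) = +1·(4567/1489) since 1489 mod 4 = 1, 4567 mod 4 = 3; sign now +1
(4567/1489) = (100/1489)   [reduce mod 1489]
100 = 2^2·25; (2/1489) = +1 since 1489 mod 8 = 1, so (100/1489) = (+1)^2·(25/1489); sign now +1
reciprocity: (25/1489) = +1·(1489/25) since 25 mod 4 = 1, 1489 mod 4 = 1; sign now +1
(1489/25) = (14/25)   [reduce mod 25]
14 = 2^1·7; (2/25) = +1 since 25 mod 8 = 1, so (14/25) = (+1)^1·(7/25); sign now +1
reciprocity: (7/25) = +1·(25/7) since 7 mod 4 = 3, 25 mod 4 = 1; sign now +1
(25/7) = (4/7)   [reduce mod 7]
4 = 2^2·1; (2/7) = +1 since 7 mod 8 = 7, so (4/7) = (+1)^2·(1/7); sign now +1
(1/7) = 1; final value = sign = +1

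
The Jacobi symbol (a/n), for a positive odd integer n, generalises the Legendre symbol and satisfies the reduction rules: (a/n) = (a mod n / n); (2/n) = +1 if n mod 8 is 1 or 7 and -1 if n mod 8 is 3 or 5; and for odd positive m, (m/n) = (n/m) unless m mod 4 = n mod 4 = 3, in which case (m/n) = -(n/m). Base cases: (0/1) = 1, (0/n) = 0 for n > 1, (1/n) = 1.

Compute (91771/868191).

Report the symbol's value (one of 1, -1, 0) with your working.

1

reciprocity: (91771/868191) = -1·(868191/91771) since 91771 mod 4 = 3, 868191 mod 4 = 3; sign now -1
(868191/91771) = (42252/91771)   [reduce mod 91771]
42252 = 2^2·10563; (2/91771) = -1 since 91771 mod 8 = 3, so (42252/91771) = (-1)^2·(10563/91771); sign now -1
reciprocity: (10563/91771) = -1·(91771/10563) since 10563 mod 4 = 3, 91771 mod 4 = 3; sign now +1
(91771/10563) = (7267/10563)   [reduce mod 10563]
reciprocity: (7267/10563) = -1·(10563/7267) since 7267 mod 4 = 3, 10563 mod 4 = 3; sign now -1
(10563/7267) = (3296/7267)   [reduce mod 7267]
3296 = 2^5·103; (2/7267) = -1 since 7267 mod 8 = 3, so (3296/7267) = (-1)^5·(103/7267); sign now +1
reciprocity: (103/7267) = -1·(7267/103) since 103 mod 4 = 3, 7267 mod 4 = 3; sign now -1
(7267/103) = (57/103)   [reduce mod 103]
reciprocity: (57/103) = +1·(103/57) since 57 mod 4 = 1, 103 mod 4 = 3; sign now -1
(103/57) = (46/57)   [reduce mod 57]
46 = 2^1·23; (2/57) = +1 since 57 mod 8 = 1, so (46/57) = (+1)^1·(23/57); sign now -1
reciprocity: (23/57) = +1·(57/23) since 23 mod 4 = 3, 57 mod 4 = 1; sign now -1
(57/23) = (11/23)   [reduce mod 23]
reciprocity: (11/23) = -1·(23/11) since 11 mod 4 = 3, 23 mod 4 = 3; sign now +1
(23/11) = (1/11)   [reduce mod 11]
(1/11) = 1; final value = sign = +1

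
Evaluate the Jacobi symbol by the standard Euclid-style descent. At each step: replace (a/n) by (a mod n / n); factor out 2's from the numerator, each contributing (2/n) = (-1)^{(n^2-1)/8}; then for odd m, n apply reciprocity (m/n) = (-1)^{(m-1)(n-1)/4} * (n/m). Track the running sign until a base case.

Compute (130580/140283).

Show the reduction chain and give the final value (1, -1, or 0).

130580 = 2^2·32645; (2/140283) = -1 since 140283 mod 8 = 3, so (130580/140283) = (-1)^2·(32645/140283); sign now +1
reciprocity: (32645/140283) = +1·(140283/32645) since 32645 mod 4 = 1, 140283 mod 4 = 3; sign now +1
(140283/32645) = (9703/32645)   [reduce mod 32645]
reciprocity: (9703/32645) = +1·(32645/9703) since 9703 mod 4 = 3, 32645 mod 4 = 1; sign now +1
(32645/9703) = (3536/9703)   [reduce mod 9703]
3536 = 2^4·221; (2/9703) = +1 since 9703 mod 8 = 7, so (3536/9703) = (+1)^4·(221/9703); sign now +1
reciprocity: (221/9703) = +1·(9703/221) since 221 mod 4 = 1, 9703 mod 4 = 3; sign now +1
(9703/221) = (200/221)   [reduce mod 221]
200 = 2^3·25; (2/221) = -1 since 221 mod 8 = 5, so (200/221) = (-1)^3·(25/221); sign now -1
reciprocity: (25/221) = +1·(221/25) since 25 mod 4 = 1, 221 mod 4 = 1; sign now -1
(221/25) = (21/25)   [reduce mod 25]
reciprocity: (21/25) = +1·(25/21) since 21 mod 4 = 1, 25 mod 4 = 1; sign now -1
(25/21) = (4/21)   [reduce mod 21]
4 = 2^2·1; (2/21) = -1 since 21 mod 8 = 5, so (4/21) = (-1)^2·(1/21); sign now -1
(1/21) = 1; final value = sign = -1

-1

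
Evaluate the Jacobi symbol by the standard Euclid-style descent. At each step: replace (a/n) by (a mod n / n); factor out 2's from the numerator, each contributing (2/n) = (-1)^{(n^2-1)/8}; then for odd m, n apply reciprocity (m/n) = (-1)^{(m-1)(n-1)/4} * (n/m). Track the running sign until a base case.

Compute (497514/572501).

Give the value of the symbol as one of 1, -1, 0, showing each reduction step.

497514 = 2^1·248757; (2/572501) = -1 since 572501 mod 8 = 5, so (497514/572501) = (-1)^1·(248757/572501); sign now -1
reciprocity: (248757/572501) = +1·(572501/248757) since 248757 mod 4 = 1, 572501 mod 4 = 1; sign now -1
(572501/248757) = (74987/248757)   [reduce mod 248757]
reciprocity: (74987/248757) = +1·(248757/74987) since 74987 mod 4 = 3, 248757 mod 4 = 1; sign now -1
(248757/74987) = (23796/74987)   [reduce mod 74987]
23796 = 2^2·5949; (2/74987) = -1 since 74987 mod 8 = 3, so (23796/74987) = (-1)^2·(5949/74987); sign now -1
reciprocity: (5949/74987) = +1·(74987/5949) since 5949 mod 4 = 1, 74987 mod 4 = 3; sign now -1
(74987/5949) = (3599/5949)   [reduce mod 5949]
reciprocity: (3599/5949) = +1·(5949/3599) since 3599 mod 4 = 3, 5949 mod 4 = 1; sign now -1
(5949/3599) = (2350/3599)   [reduce mod 3599]
2350 = 2^1·1175; (2/3599) = +1 since 3599 mod 8 = 7, so (2350/3599) = (+1)^1·(1175/3599); sign now -1
reciprocity: (1175/3599) = -1·(3599/1175) since 1175 mod 4 = 3, 3599 mod 4 = 3; sign now +1
(3599/1175) = (74/1175)   [reduce mod 1175]
74 = 2^1·37; (2/1175) = +1 since 1175 mod 8 = 7, so (74/1175) = (+1)^1·(37/1175); sign now +1
reciprocity: (37/1175) = +1·(1175/37) since 37 mod 4 = 1, 1175 mod 4 = 3; sign now +1
(1175/37) = (28/37)   [reduce mod 37]
28 = 2^2·7; (2/37) = -1 since 37 mod 8 = 5, so (28/37) = (-1)^2·(7/37); sign now +1
reciprocity: (7/37) = +1·(37/7) since 7 mod 4 = 3, 37 mod 4 = 1; sign now +1
(37/7) = (2/7)   [reduce mod 7]
2 = 2^1·1; (2/7) = +1 since 7 mod 8 = 7, so (2/7) = (+1)^1·(1/7); sign now +1
(1/7) = 1; final value = sign = +1

1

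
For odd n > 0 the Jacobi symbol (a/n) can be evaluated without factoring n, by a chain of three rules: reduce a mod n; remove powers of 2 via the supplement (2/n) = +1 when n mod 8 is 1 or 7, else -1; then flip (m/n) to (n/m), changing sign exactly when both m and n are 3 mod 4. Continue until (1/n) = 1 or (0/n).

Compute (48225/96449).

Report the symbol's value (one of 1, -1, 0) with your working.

1

flip (48225/96449) -> (96449/48225): both odd, 48225 mod 4 = 1, 96449 mod 4 = 1, so the flip contributes +1; sign now +1
(96449/48225): 96449 mod 48225 = 48224, so (96449/48225) = (48224/48225)
factor out 2^5: 48224 = 2^5·1507; with 48225 mod 8 = 1, (2/48225) = +1; sign now +1; continue with (1507/48225)
flip (1507/48225) -> (48225/1507): both odd, 1507 mod 4 = 3, 48225 mod 4 = 1, so the flip contributes +1; sign now +1
(48225/1507): 48225 mod 1507 = 1, so (48225/1507) = (1/1507)
reached (1/1507) = 1, so the symbol is +1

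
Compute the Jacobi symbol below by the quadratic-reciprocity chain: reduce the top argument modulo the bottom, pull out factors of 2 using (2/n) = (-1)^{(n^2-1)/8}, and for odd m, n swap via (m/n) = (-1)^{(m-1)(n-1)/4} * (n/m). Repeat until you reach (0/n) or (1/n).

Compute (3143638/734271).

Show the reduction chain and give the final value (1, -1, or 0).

(3143638/734271): 3143638 mod 734271 = 206554, so (3143638/734271) = (206554/734271)
factor out 2^1: 206554 = 2^1·103277; with 734271 mod 8 = 7, (2/734271) = +1; sign now +1; continue with (103277/734271)
flip (103277/734271) -> (734271/103277): both odd, 103277 mod 4 = 1, 734271 mod 4 = 3, so the flip contributes +1; sign now +1
(734271/103277): 734271 mod 103277 = 11332, so (734271/103277) = (11332/103277)
factor out 2^2: 11332 = 2^2·2833; with 103277 mod 8 = 5, (2/103277) = -1; sign now +1; continue with (2833/103277)
flip (2833/103277) -> (103277/2833): both odd, 2833 mod 4 = 1, 103277 mod 4 = 1, so the flip contributes +1; sign now +1
(103277/2833): 103277 mod 2833 = 1289, so (103277/2833) = (1289/2833)
flip (1289/2833) -> (2833/1289): both odd, 1289 mod 4 = 1, 2833 mod 4 = 1, so the flip contributes +1; sign now +1
(2833/1289): 2833 mod 1289 = 255, so (2833/1289) = (255/1289)
flip (255/1289) -> (1289/255): both odd, 255 mod 4 = 3, 1289 mod 4 = 1, so the flip contributes +1; sign now +1
(1289/255): 1289 mod 255 = 14, so (1289/255) = (14/255)
factor out 2^1: 14 = 2^1·7; with 255 mod 8 = 7, (2/255) = +1; sign now +1; continue with (7/255)
flip (7/255) -> (255/7): both odd, 7 mod 4 = 3, 255 mod 4 = 3, so the flip contributes -1; sign now -1
(255/7): 255 mod 7 = 3, so (255/7) = (3/7)
flip (3/7) -> (7/3): both odd, 3 mod 4 = 3, 7 mod 4 = 3, so the flip contributes -1; sign now +1
(7/3): 7 mod 3 = 1, so (7/3) = (1/3)
reached (1/3) = 1, so the symbol is +1

1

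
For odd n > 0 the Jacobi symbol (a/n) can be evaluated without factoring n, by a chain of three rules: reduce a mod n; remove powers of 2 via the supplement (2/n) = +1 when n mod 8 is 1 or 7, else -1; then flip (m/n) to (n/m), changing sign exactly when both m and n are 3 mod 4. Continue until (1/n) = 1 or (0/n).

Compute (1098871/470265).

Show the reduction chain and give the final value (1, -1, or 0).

(1098871/470265) = (158341/470265)   [reduce mod 470265]
reciprocity: (158341/470265) = +1·(470265/158341) since 158341 mod 4 = 1, 470265 mod 4 = 1; sign now +1
(470265/158341) = (153583/158341)   [reduce mod 158341]
reciprocity: (153583/158341) = +1·(158341/153583) since 153583 mod 4 = 3, 158341 mod 4 = 1; sign now +1
(158341/153583) = (4758/153583)   [reduce mod 153583]
4758 = 2^1·2379; (2/153583) = +1 since 153583 mod 8 = 7, so (4758/153583) = (+1)^1·(2379/153583); sign now +1
reciprocity: (2379/153583) = -1·(153583/2379) since 2379 mod 4 = 3, 153583 mod 4 = 3; sign now -1
(153583/2379) = (1327/2379)   [reduce mod 2379]
reciprocity: (1327/2379) = -1·(2379/1327) since 1327 mod 4 = 3, 2379 mod 4 = 3; sign now +1
(2379/1327) = (1052/1327)   [reduce mod 1327]
1052 = 2^2·263; (2/1327) = +1 since 1327 mod 8 = 7, so (1052/1327) = (+1)^2·(263/1327); sign now +1
reciprocity: (263/1327) = -1·(1327/263) since 263 mod 4 = 3, 1327 mod 4 = 3; sign now -1
(1327/263) = (12/263)   [reduce mod 263]
12 = 2^2·3; (2/263) = +1 since 263 mod 8 = 7, so (12/263) = (+1)^2·(3/263); sign now -1
reciprocity: (3/263) = -1·(263/3) since 3 mod 4 = 3, 263 mod 4 = 3; sign now +1
(263/3) = (2/3)   [reduce mod 3]
2 = 2^1·1; (2/3) = -1 since 3 mod 8 = 3, so (2/3) = (-1)^1·(1/3); sign now -1
(1/3) = 1; final value = sign = -1

-1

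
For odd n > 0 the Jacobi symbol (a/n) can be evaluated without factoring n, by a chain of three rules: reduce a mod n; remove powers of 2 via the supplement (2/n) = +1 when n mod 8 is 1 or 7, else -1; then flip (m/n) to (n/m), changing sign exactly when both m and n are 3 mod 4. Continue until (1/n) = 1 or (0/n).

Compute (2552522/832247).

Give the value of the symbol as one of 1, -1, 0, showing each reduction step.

1

(2552522/832247): 2552522 mod 832247 = 55781, so (2552522/832247) = (55781/832247)
flip (55781/832247) -> (832247/55781): both odd, 55781 mod 4 = 1, 832247 mod 4 = 3, so the flip contributes +1; sign now +1
(832247/55781): 832247 mod 55781 = 51313, so (832247/55781) = (51313/55781)
flip (51313/55781) -> (55781/51313): both odd, 51313 mod 4 = 1, 55781 mod 4 = 1, so the flip contributes +1; sign now +1
(55781/51313): 55781 mod 51313 = 4468, so (55781/51313) = (4468/51313)
factor out 2^2: 4468 = 2^2·1117; with 51313 mod 8 = 1, (2/51313) = +1; sign now +1; continue with (1117/51313)
flip (1117/51313) -> (51313/1117): both odd, 1117 mod 4 = 1, 51313 mod 4 = 1, so the flip contributes +1; sign now +1
(51313/1117): 51313 mod 1117 = 1048, so (51313/1117) = (1048/1117)
factor out 2^3: 1048 = 2^3·131; with 1117 mod 8 = 5, (2/1117) = -1; sign now -1; continue with (131/1117)
flip (131/1117) -> (1117/131): both odd, 131 mod 4 = 3, 1117 mod 4 = 1, so the flip contributes +1; sign now -1
(1117/131): 1117 mod 131 = 69, so (1117/131) = (69/131)
flip (69/131) -> (131/69): both odd, 69 mod 4 = 1, 131 mod 4 = 3, so the flip contributes +1; sign now -1
(131/69): 131 mod 69 = 62, so (131/69) = (62/69)
factor out 2^1: 62 = 2^1·31; with 69 mod 8 = 5, (2/69) = -1; sign now +1; continue with (31/69)
flip (31/69) -> (69/31): both odd, 31 mod 4 = 3, 69 mod 4 = 1, so the flip contributes +1; sign now +1
(69/31): 69 mod 31 = 7, so (69/31) = (7/31)
flip (7/31) -> (31/7): both odd, 7 mod 4 = 3, 31 mod 4 = 3, so the flip contributes -1; sign now -1
(31/7): 31 mod 7 = 3, so (31/7) = (3/7)
flip (3/7) -> (7/3): both odd, 3 mod 4 = 3, 7 mod 4 = 3, so the flip contributes -1; sign now +1
(7/3): 7 mod 3 = 1, so (7/3) = (1/3)
reached (1/3) = 1, so the symbol is +1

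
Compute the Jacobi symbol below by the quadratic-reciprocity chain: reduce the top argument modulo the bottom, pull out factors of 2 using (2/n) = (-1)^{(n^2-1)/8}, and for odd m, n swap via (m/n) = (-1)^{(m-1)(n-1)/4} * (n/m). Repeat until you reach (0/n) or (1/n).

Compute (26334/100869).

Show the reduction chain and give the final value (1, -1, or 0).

factor out 2^1: 26334 = 2^1·13167; with 100869 mod 8 = 5, (2/100869) = -1; sign now -1; continue with (13167/100869)
flip (13167/100869) -> (100869/13167): both odd, 13167 mod 4 = 3, 100869 mod 4 = 1, so the flip contributes +1; sign now -1
(100869/13167): 100869 mod 13167 = 8700, so (100869/13167) = (8700/13167)
factor out 2^2: 8700 = 2^2·2175; with 13167 mod 8 = 7, (2/13167) = +1; sign now -1; continue with (2175/13167)
flip (2175/13167) -> (13167/2175): both odd, 2175 mod 4 = 3, 13167 mod 4 = 3, so the flip contributes -1; sign now +1
(13167/2175): 13167 mod 2175 = 117, so (13167/2175) = (117/2175)
flip (117/2175) -> (2175/117): both odd, 117 mod 4 = 1, 2175 mod 4 = 3, so the flip contributes +1; sign now +1
(2175/117): 2175 mod 117 = 69, so (2175/117) = (69/117)
flip (69/117) -> (117/69): both odd, 69 mod 4 = 1, 117 mod 4 = 1, so the flip contributes +1; sign now +1
(117/69): 117 mod 69 = 48, so (117/69) = (48/69)
factor out 2^4: 48 = 2^4·3; with 69 mod 8 = 5, (2/69) = -1; sign now +1; continue with (3/69)
flip (3/69) -> (69/3): both odd, 3 mod 4 = 3, 69 mod 4 = 1, so the flip contributes +1; sign now +1
(69/3): 69 mod 3 = 0, so (69/3) = (0/3)
reached (0/3); gcd(a, n) > 1, so (0/3) = 0 and the symbol is 0

0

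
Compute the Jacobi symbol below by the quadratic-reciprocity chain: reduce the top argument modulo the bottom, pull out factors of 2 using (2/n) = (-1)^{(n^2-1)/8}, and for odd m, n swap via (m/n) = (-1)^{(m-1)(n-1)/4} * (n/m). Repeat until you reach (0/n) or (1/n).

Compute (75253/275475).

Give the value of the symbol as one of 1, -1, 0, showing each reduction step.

flip (75253/275475) -> (275475/75253): both odd, 75253 mod 4 = 1, 275475 mod 4 = 3, so the flip contributes +1; sign now +1
(275475/75253): 275475 mod 75253 = 49716, so (275475/75253) = (49716/75253)
factor out 2^2: 49716 = 2^2·12429; with 75253 mod 8 = 5, (2/75253) = -1; sign now +1; continue with (12429/75253)
flip (12429/75253) -> (75253/12429): both odd, 12429 mod 4 = 1, 75253 mod 4 = 1, so the flip contributes +1; sign now +1
(75253/12429): 75253 mod 12429 = 679, so (75253/12429) = (679/12429)
flip (679/12429) -> (12429/679): both odd, 679 mod 4 = 3, 12429 mod 4 = 1, so the flip contributes +1; sign now +1
(12429/679): 12429 mod 679 = 207, so (12429/679) = (207/679)
flip (207/679) -> (679/207): both odd, 207 mod 4 = 3, 679 mod 4 = 3, so the flip contributes -1; sign now -1
(679/207): 679 mod 207 = 58, so (679/207) = (58/207)
factor out 2^1: 58 = 2^1·29; with 207 mod 8 = 7, (2/207) = +1; sign now -1; continue with (29/207)
flip (29/207) -> (207/29): both odd, 29 mod 4 = 1, 207 mod 4 = 3, so the flip contributes +1; sign now -1
(207/29): 207 mod 29 = 4, so (207/29) = (4/29)
factor out 2^2: 4 = 2^2·1; with 29 mod 8 = 5, (2/29) = -1; sign now -1; continue with (1/29)
reached (1/29) = 1, so the symbol is -1

-1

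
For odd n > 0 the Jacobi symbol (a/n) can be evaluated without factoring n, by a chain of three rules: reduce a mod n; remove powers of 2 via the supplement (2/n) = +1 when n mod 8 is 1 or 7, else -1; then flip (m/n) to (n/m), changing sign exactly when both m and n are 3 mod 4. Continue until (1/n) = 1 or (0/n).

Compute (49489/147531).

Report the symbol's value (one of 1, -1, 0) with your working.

-1

flip (49489/147531) -> (147531/49489): both odd, 49489 mod 4 = 1, 147531 mod 4 = 3, so the flip contributes +1; sign now +1
(147531/49489): 147531 mod 49489 = 48553, so (147531/49489) = (48553/49489)
flip (48553/49489) -> (49489/48553): both odd, 48553 mod 4 = 1, 49489 mod 4 = 1, so the flip contributes +1; sign now +1
(49489/48553): 49489 mod 48553 = 936, so (49489/48553) = (936/48553)
factor out 2^3: 936 = 2^3·117; with 48553 mod 8 = 1, (2/48553) = +1; sign now +1; continue with (117/48553)
flip (117/48553) -> (48553/117): both odd, 117 mod 4 = 1, 48553 mod 4 = 1, so the flip contributes +1; sign now +1
(48553/117): 48553 mod 117 = 115, so (48553/117) = (115/117)
flip (115/117) -> (117/115): both odd, 115 mod 4 = 3, 117 mod 4 = 1, so the flip contributes +1; sign now +1
(117/115): 117 mod 115 = 2, so (117/115) = (2/115)
factor out 2^1: 2 = 2^1·1; with 115 mod 8 = 3, (2/115) = -1; sign now -1; continue with (1/115)
reached (1/115) = 1, so the symbol is -1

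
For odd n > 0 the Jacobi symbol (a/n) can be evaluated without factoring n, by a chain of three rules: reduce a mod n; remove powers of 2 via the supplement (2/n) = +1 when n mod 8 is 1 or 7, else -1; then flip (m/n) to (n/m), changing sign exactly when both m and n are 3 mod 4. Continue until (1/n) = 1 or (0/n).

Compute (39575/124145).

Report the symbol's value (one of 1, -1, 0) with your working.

flip (39575/124145) -> (124145/39575): both odd, 39575 mod 4 = 3, 124145 mod 4 = 1, so the flip contributes +1; sign now +1
(124145/39575): 124145 mod 39575 = 5420, so (124145/39575) = (5420/39575)
factor out 2^2: 5420 = 2^2·1355; with 39575 mod 8 = 7, (2/39575) = +1; sign now +1; continue with (1355/39575)
flip (1355/39575) -> (39575/1355): both odd, 1355 mod 4 = 3, 39575 mod 4 = 3, so the flip contributes -1; sign now -1
(39575/1355): 39575 mod 1355 = 280, so (39575/1355) = (280/1355)
factor out 2^3: 280 = 2^3·35; with 1355 mod 8 = 3, (2/1355) = -1; sign now +1; continue with (35/1355)
flip (35/1355) -> (1355/35): both odd, 35 mod 4 = 3, 1355 mod 4 = 3, so the flip contributes -1; sign now -1
(1355/35): 1355 mod 35 = 25, so (1355/35) = (25/35)
flip (25/35) -> (35/25): both odd, 25 mod 4 = 1, 35 mod 4 = 3, so the flip contributes +1; sign now -1
(35/25): 35 mod 25 = 10, so (35/25) = (10/25)
factor out 2^1: 10 = 2^1·5; with 25 mod 8 = 1, (2/25) = +1; sign now -1; continue with (5/25)
flip (5/25) -> (25/5): both odd, 5 mod 4 = 1, 25 mod 4 = 1, so the flip contributes +1; sign now -1
(25/5): 25 mod 5 = 0, so (25/5) = (0/5)
reached (0/5); gcd(a, n) > 1, so (0/5) = 0 and the symbol is 0

0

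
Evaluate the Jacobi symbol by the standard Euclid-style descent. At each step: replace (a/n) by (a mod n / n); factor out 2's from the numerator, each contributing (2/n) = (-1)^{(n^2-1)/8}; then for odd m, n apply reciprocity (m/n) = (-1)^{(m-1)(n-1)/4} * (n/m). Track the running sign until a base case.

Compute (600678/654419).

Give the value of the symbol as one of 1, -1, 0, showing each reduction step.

factor out 2^1: 600678 = 2^1·300339; with 654419 mod 8 = 3, (2/654419) = -1; sign now -1; continue with (300339/654419)
flip (300339/654419) -> (654419/300339): both odd, 300339 mod 4 = 3, 654419 mod 4 = 3, so the flip contributes -1; sign now +1
(654419/300339): 654419 mod 300339 = 53741, so (654419/300339) = (53741/300339)
flip (53741/300339) -> (300339/53741): both odd, 53741 mod 4 = 1, 300339 mod 4 = 3, so the flip contributes +1; sign now +1
(300339/53741): 300339 mod 53741 = 31634, so (300339/53741) = (31634/53741)
factor out 2^1: 31634 = 2^1·15817; with 53741 mod 8 = 5, (2/53741) = -1; sign now -1; continue with (15817/53741)
flip (15817/53741) -> (53741/15817): both odd, 15817 mod 4 = 1, 53741 mod 4 = 1, so the flip contributes +1; sign now -1
(53741/15817): 53741 mod 15817 = 6290, so (53741/15817) = (6290/15817)
factor out 2^1: 6290 = 2^1·3145; with 15817 mod 8 = 1, (2/15817) = +1; sign now -1; continue with (3145/15817)
flip (3145/15817) -> (15817/3145): both odd, 3145 mod 4 = 1, 15817 mod 4 = 1, so the flip contributes +1; sign now -1
(15817/3145): 15817 mod 3145 = 92, so (15817/3145) = (92/3145)
factor out 2^2: 92 = 2^2·23; with 3145 mod 8 = 1, (2/3145) = +1; sign now -1; continue with (23/3145)
flip (23/3145) -> (3145/23): both odd, 23 mod 4 = 3, 3145 mod 4 = 1, so the flip contributes +1; sign now -1
(3145/23): 3145 mod 23 = 17, so (3145/23) = (17/23)
flip (17/23) -> (23/17): both odd, 17 mod 4 = 1, 23 mod 4 = 3, so the flip contributes +1; sign now -1
(23/17): 23 mod 17 = 6, so (23/17) = (6/17)
factor out 2^1: 6 = 2^1·3; with 17 mod 8 = 1, (2/17) = +1; sign now -1; continue with (3/17)
flip (3/17) -> (17/3): both odd, 3 mod 4 = 3, 17 mod 4 = 1, so the flip contributes +1; sign now -1
(17/3): 17 mod 3 = 2, so (17/3) = (2/3)
factor out 2^1: 2 = 2^1·1; with 3 mod 8 = 3, (2/3) = -1; sign now +1; continue with (1/3)
reached (1/3) = 1, so the symbol is +1

1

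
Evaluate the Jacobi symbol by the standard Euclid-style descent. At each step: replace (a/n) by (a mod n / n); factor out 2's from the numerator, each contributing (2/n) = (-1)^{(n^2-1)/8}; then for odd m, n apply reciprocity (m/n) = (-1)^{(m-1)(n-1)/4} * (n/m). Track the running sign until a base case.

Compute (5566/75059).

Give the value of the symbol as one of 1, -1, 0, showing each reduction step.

-1

factor out 2^1: 5566 = 2^1·2783; with 75059 mod 8 = 3, (2/75059) = -1; sign now -1; continue with (2783/75059)
flip (2783/75059) -> (75059/2783): both odd, 2783 mod 4 = 3, 75059 mod 4 = 3, so the flip contributes -1; sign now +1
(75059/2783): 75059 mod 2783 = 2701, so (75059/2783) = (2701/2783)
flip (2701/2783) -> (2783/2701): both odd, 2701 mod 4 = 1, 2783 mod 4 = 3, so the flip contributes +1; sign now +1
(2783/2701): 2783 mod 2701 = 82, so (2783/2701) = (82/2701)
factor out 2^1: 82 = 2^1·41; with 2701 mod 8 = 5, (2/2701) = -1; sign now -1; continue with (41/2701)
flip (41/2701) -> (2701/41): both odd, 41 mod 4 = 1, 2701 mod 4 = 1, so the flip contributes +1; sign now -1
(2701/41): 2701 mod 41 = 36, so (2701/41) = (36/41)
factor out 2^2: 36 = 2^2·9; with 41 mod 8 = 1, (2/41) = +1; sign now -1; continue with (9/41)
flip (9/41) -> (41/9): both odd, 9 mod 4 = 1, 41 mod 4 = 1, so the flip contributes +1; sign now -1
(41/9): 41 mod 9 = 5, so (41/9) = (5/9)
flip (5/9) -> (9/5): both odd, 5 mod 4 = 1, 9 mod 4 = 1, so the flip contributes +1; sign now -1
(9/5): 9 mod 5 = 4, so (9/5) = (4/5)
factor out 2^2: 4 = 2^2·1; with 5 mod 8 = 5, (2/5) = -1; sign now -1; continue with (1/5)
reached (1/5) = 1, so the symbol is -1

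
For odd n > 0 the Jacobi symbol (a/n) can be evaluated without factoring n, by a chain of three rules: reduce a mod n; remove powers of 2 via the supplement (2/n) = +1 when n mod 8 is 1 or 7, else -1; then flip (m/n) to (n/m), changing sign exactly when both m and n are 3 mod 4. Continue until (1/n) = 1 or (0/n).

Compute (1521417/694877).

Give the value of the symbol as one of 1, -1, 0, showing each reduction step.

(1521417/694877) = (131663/694877)   [reduce mod 694877]
reciprocity: (131663/694877) = +1·(694877/131663) since 131663 mod 4 = 3, 694877 mod 4 = 1; sign now +1
(694877/131663) = (36562/131663)   [reduce mod 131663]
36562 = 2^1·18281; (2/131663) = +1 since 131663 mod 8 = 7, so (36562/131663) = (+1)^1·(18281/131663); sign now +1
reciprocity: (18281/131663) = +1·(131663/18281) since 18281 mod 4 = 1, 131663 mod 4 = 3; sign now +1
(131663/18281) = (3696/18281)   [reduce mod 18281]
3696 = 2^4·231; (2/18281) = +1 since 18281 mod 8 = 1, so (3696/18281) = (+1)^4·(231/18281); sign now +1
reciprocity: (231/18281) = +1·(18281/231) since 231 mod 4 = 3, 18281 mod 4 = 1; sign now +1
(18281/231) = (32/231)   [reduce mod 231]
32 = 2^5·1; (2/231) = +1 since 231 mod 8 = 7, so (32/231) = (+1)^5·(1/231); sign now +1
(1/231) = 1; final value = sign = +1

1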